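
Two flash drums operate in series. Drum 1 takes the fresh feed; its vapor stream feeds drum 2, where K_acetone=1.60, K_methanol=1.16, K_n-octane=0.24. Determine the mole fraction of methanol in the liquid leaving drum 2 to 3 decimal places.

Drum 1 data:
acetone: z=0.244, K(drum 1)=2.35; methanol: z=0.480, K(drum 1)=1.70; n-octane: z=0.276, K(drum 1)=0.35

x_methanol (drum 2) = 0.493

Drum 1:
Material balance + equilibrium reduce to Σ zᵢ(Kᵢ−1)/(1+ψ₁(Kᵢ−1)) = 0.
g(0) = ΣzᵢKᵢ − 1 = 0.486 and g(1) = 1 − Σzᵢ/Kᵢ = -0.175, so a root lies in (0, 1).
Newton–Raphson from ψ₁ = 0.46:
  ψ₁ = 0.460: g = 0.2014, g' = -0.541 → ψ₁ = 0.832
  ψ₁ = 0.832: g = -0.0234, g' = -0.746 → ψ₁ = 0.801
  ψ₁ = 0.801: g = -0.0006, g' = -0.707 → ψ₁ = 0.800
Converged at ψ₁ = 0.800.
Drum-1 compositions:
  acetone: x = 0.117, y = 0.276
  methanol: x = 0.308, y = 0.523
  n-octane: x = 0.575, y = 0.201
Drum-2 feed = drum-1 vapor: z₂ = (0.2757, 0.5231, 0.2012).
Drum 2:
Let ψ₂ = V/F and solve Σ zᵢ(Kᵢ−1)/(1+ψ₂(Kᵢ−1)) = 0.
g(0) = ΣzᵢKᵢ − 1 = 0.096 and g(1) = 1 − Σzᵢ/Kᵢ = -0.462, so a root lies in (0, 1).
Newton–Raphson from ψ₂ = 0.56:
  ψ₂ = 0.560: g = -0.0657, g' = -0.419 → ψ₂ = 0.403
  ψ₂ = 0.403: g = -0.0088, g' = -0.318 → ψ₂ = 0.376
  ψ₂ = 0.376: g = -0.0002, g' = -0.306 → ψ₂ = 0.375
Converged at ψ₂ = 0.375.
  acetone: x = 0.225, y = 0.360
  methanol: x = 0.493, y = 0.572
  n-octane: x = 0.282, y = 0.068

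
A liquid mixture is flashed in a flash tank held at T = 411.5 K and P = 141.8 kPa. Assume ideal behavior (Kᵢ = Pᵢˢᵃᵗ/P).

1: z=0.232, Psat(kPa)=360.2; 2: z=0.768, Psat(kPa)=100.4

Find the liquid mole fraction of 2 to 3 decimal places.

Raoult's law: Kᵢ = Pᵢˢᵃᵗ/P = Pᵢˢᵃᵗ/141.8.
  K_1 = 360.2/141.8 = 2.54020, K_2 = 100.4/141.8 = 0.70804
Rachford–Rice: g(V/F) = Σ zᵢ(Kᵢ−1)/(1+V/F(Kᵢ−1)) = 0.
Check two-phase: ΣzᵢKᵢ = 1.133 > 1 and Σzᵢ/Kᵢ = 1.176 > 1, so g(0) = 0.133 > 0 and g(1) = -0.176 < 0.
Binary case is linear: z₁(K₁−1)(1+V/F(K₂−1)) + z₂(K₂−1)(1+V/F(K₁−1)) = 0
⇒ V/F = [z₁(K₁−1)+z₂(K₂−1)] / [−(K₁−1)(K₂−1)] = 0.1331/0.4497 = 0.296
Compositions from xᵢ = zᵢ/(1+V/F(Kᵢ−1)), yᵢ = Kᵢxᵢ:
  1: x = 0.159, y = 0.405
  2: x = 0.841, y = 0.595

x_2 = 0.841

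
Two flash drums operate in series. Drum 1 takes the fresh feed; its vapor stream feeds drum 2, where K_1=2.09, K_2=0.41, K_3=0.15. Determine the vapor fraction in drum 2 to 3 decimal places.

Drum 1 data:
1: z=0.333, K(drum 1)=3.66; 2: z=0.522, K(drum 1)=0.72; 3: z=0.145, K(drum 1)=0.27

V/F (drum 2) = 0.306

Drum 1:
Newton iteration, ψ₁⁰ = 0.5:
  ψ₁ = 0.500: g = 0.0435, g' = -0.681 → ψ₁ = 0.564
  ψ₁ = 0.564: g = 0.0008, g' = -0.658 → ψ₁ = 0.565
Converged at ψ₁ = 0.565.
Drum-1 compositions:
  1: x = 0.133, y = 0.487
  2: x = 0.620, y = 0.446
  3: x = 0.247, y = 0.067
Drum-2 feed = drum-1 vapor: z₂ = (0.4869, 0.4465, 0.0666).
Drum 2:
Material balance + equilibrium reduce to Σ zᵢ(Kᵢ−1)/(1+ψ₂(Kᵢ−1)) = 0.
g(0) = ΣzᵢKᵢ − 1 = 0.211 and g(1) = 1 − Σzᵢ/Kᵢ = -0.766, so a root lies in (0, 1).
Newton–Raphson from ψ₂ = 0.5:
  ψ₂ = 0.500: g = -0.1287, g' = -0.701 → ψ₂ = 0.316
  ψ₂ = 0.316: g = -0.0067, g' = -0.645 → ψ₂ = 0.306
Converged at ψ₂ = 0.306.
  1: x = 0.365, y = 0.763
  2: x = 0.545, y = 0.223
  3: x = 0.090, y = 0.014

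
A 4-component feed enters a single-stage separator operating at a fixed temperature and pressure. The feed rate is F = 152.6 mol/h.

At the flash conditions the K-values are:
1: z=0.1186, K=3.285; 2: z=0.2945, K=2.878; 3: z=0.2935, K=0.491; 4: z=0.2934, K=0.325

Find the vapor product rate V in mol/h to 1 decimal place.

V = 60.8 mol/h

Newton–Raphson from V/F = 0.37:
  V/F = 0.3700: g = 0.02514, g' = -0.8963 → V/F = 0.3981
  V/F = 0.3981: g = 0.00025, g' = -0.8795 → V/F = 0.3983
Converged at V/F = 0.3983.
Then V = V/F·F = 0.3983·152.6 = 60.8 mol/h and L = F − V = 91.8 mol/h.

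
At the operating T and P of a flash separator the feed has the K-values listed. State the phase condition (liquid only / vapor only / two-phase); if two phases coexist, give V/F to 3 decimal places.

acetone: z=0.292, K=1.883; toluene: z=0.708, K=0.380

liquid only

ΣzᵢKᵢ = 0.819; Σzᵢ/Kᵢ = 2.018.
Since ΣzᵢKᵢ < 1 the mixture is below its bubble point — single liquid phase.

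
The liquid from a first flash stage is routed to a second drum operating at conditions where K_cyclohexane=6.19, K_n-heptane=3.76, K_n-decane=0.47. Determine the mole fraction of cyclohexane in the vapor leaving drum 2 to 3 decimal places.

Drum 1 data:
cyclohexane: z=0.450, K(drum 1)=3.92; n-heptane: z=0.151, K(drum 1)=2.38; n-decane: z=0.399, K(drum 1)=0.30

y_cyclohexane (drum 2) = 0.409

Drum 1:
Material balance + equilibrium reduce to Σ zᵢ(Kᵢ−1)/(1+ψ₁(Kᵢ−1)) = 0.
Check two-phase: ΣzᵢKᵢ = 2.243 > 1 and Σzᵢ/Kᵢ = 1.508 > 1, so g(0) = 1.243 > 0 and g(1) = -0.508 < 0.
Iterate (Newton) starting at ψ₁ = 0.5:
  ψ₁ = 0.500: g = 0.2278, g' = -1.197 → ψ₁ = 0.690
  ψ₁ = 0.690: g = 0.0021, g' = -1.229 → ψ₁ = 0.692
Converged at ψ₁ = 0.692.
Drum-1 compositions:
  cyclohexane: x = 0.149, y = 0.584
  n-heptane: x = 0.077, y = 0.184
  n-decane: x = 0.774, y = 0.232
Drum-2 feed = drum-1 liquid: z₂ = (0.1490, 0.0772, 0.7738).
Drum 2:
Newton–Raphson from ψ₂ = 0.5:
  ψ₂ = 0.500: g = -0.2533, g' = -0.817 → ψ₂ = 0.190
  ψ₂ = 0.190: g = 0.0734, g' = -1.540 → ψ₂ = 0.238
  ψ₂ = 0.238: g = 0.0060, g' = -1.304 → ψ₂ = 0.242
Converged at ψ₂ = 0.242.
  cyclohexane: x = 0.066, y = 0.409
  n-heptane: x = 0.046, y = 0.174
  n-decane: x = 0.888, y = 0.417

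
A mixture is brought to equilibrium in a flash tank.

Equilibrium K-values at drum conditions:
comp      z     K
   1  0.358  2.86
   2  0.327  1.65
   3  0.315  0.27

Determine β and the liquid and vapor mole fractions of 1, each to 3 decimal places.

β = 0.664, x_1 = 0.160, y_1 = 0.458

Newton–Raphson from β = 0.5:
  β = 0.500: g = 0.1433, g' = -0.827 → β = 0.673
  β = 0.673: g = -0.0086, g' = -0.960 → β = 0.664
Converged at β = 0.664.
Compositions from xᵢ = zᵢ/(1+β(Kᵢ−1)), yᵢ = Kᵢxᵢ:
  1: x = 0.160, y = 0.458
  2: x = 0.228, y = 0.377
  3: x = 0.611, y = 0.165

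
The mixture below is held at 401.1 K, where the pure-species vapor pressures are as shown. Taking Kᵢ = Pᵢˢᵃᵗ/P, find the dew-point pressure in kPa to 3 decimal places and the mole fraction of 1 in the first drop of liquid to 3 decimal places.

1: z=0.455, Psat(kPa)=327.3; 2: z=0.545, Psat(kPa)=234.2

At the dew point ψ → 1, so Σzᵢ/Kᵢ = 1 with Kᵢ = Pᵢˢᵃᵗ/P ⇒ 1/P = Σzᵢ/Pᵢˢᵃᵗ.
1/P = 0.455/327.3 + 0.545/234.2 = 0.003717 ⇒ P = 269.017 kPa
xᵢ = zᵢP/Pᵢˢᵃᵗ ⇒ x_1 = 0.455·269.017/327.3 = 0.374

Pdew = 269.017 kPa, x_1 = 0.374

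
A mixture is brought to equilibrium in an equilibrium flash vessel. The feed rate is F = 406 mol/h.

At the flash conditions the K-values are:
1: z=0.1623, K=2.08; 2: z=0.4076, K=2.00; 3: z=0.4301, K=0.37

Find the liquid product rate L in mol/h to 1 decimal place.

L = 209.5 mol/h

Material balance + equilibrium reduce to Σ zᵢ(Kᵢ−1)/(1+ψ(Kᵢ−1)) = 0.
Feasibility: ΣzᵢKᵢ = 1.3119, Σzᵢ/Kᵢ = 1.4443 — both > 1, two phases present.
Iterate (Newton) starting at ψ = 0.5:
  ψ = 0.5000: g = -0.01001, g' = -0.6248 → ψ = 0.4840
  ψ = 0.4840: g = -0.00004, g' = -0.6201 → ψ = 0.4839
Converged at ψ = 0.4839.
Then V = ψ·F = 0.4839·406 = 196.5 mol/h and L = F − V = 209.5 mol/h.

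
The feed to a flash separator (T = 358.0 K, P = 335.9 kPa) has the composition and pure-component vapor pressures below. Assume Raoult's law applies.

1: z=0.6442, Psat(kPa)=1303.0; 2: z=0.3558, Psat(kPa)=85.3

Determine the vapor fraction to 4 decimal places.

ψ = 0.7399

Raoult's law: Kᵢ = Pᵢˢᵃᵗ/P = Pᵢˢᵃᵗ/335.9.
  K_1 = 1303.0/335.9 = 3.879131, K_2 = 85.3/335.9 = 0.253945
Binary case is linear: z₁(K₁−1)(1+ψ(K₂−1)) + z₂(K₂−1)(1+ψ(K₁−1)) = 0
⇒ ψ = [z₁(K₁−1)+z₂(K₂−1)] / [−(K₁−1)(K₂−1)] = 1.58929/2.14799 = 0.7399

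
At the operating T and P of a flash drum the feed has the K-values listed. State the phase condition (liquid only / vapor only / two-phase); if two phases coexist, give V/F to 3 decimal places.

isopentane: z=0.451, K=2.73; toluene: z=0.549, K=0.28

ΣzᵢKᵢ = 1.385; Σzᵢ/Kᵢ = 2.126.
Both exceed 1, so a two-phase solution exists.
Rachford–Rice: g(ψ) = Σ zᵢ(Kᵢ−1)/(1+ψ(Kᵢ−1)) = 0.
Newton–Raphson from ψ = 0.5:
  ψ = 0.500: g = -0.1993, g' = -1.083 → ψ = 0.316
  ψ = 0.316: g = -0.0072, g' = -1.041 → ψ = 0.309
Converged at ψ = 0.309.

two-phase, V/F = 0.309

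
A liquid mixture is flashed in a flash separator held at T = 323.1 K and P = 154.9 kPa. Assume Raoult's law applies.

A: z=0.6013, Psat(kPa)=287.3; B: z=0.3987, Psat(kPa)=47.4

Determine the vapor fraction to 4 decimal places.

Raoult's law: Kᵢ = Pᵢˢᵃᵗ/P = Pᵢˢᵃᵗ/154.9.
  K_A = 287.3/154.9 = 1.854745, K_B = 47.4/154.9 = 0.306004
Binary case is linear: z₁(K₁−1)(1+ψ(K₂−1)) + z₂(K₂−1)(1+ψ(K₁−1)) = 0
⇒ ψ = [z₁(K₁−1)+z₂(K₂−1)] / [−(K₁−1)(K₂−1)] = 0.23726/0.59319 = 0.4000

ψ = 0.4000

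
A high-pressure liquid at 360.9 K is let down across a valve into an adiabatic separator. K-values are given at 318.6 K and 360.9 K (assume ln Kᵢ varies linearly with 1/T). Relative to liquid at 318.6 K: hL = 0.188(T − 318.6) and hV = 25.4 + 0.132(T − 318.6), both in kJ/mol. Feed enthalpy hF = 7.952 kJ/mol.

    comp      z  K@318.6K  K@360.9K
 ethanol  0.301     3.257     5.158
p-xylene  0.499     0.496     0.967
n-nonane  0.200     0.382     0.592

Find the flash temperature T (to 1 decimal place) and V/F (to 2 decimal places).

T = 321.7 K, V/F = 0.29

Adiabatic flash: solve Rachford–Rice at each trial T, then check hF = ψ·hV(T) + (1−ψ)·hL(T).
  T = 318.6 K: K = (3.257, 0.496, 0.382), RR gives ψ = 0.250, H_out = 6.360 kJ/mol
  T = 360.9 K: K = (5.158, 0.967, 0.592), RR gives ψ = 1.000, H_out = 30.984 kJ/mol
  T = 339.8 K: K = (4.160, 0.708, 0.482), RR gives ψ = 0.603, H_out = 18.574 kJ/mol
  T = 329.2 K: K = (3.695, 0.596, 0.431), RR gives ψ = 0.403, H_out = 11.999 kJ/mol
  T = 323.9 K: K = (3.473, 0.544, 0.406), RR gives ψ = 0.323, H_out = 9.114 kJ/mol
  T = 321.2 K: K = (3.362, 0.519, 0.394), RR gives ψ = 0.286, H_out = 7.700 kJ/mol
  T = 322.5 K: K = (3.415, 0.531, 0.400), RR gives ψ = 0.304, H_out = 8.377 kJ/mol
Linear interpolation between T = 321.2 (H_out = 7.700) and T = 322.5 (H_out = 8.377) on hF = 7.952 gives T ≈ 321.7 K, at which ψ = 0.29.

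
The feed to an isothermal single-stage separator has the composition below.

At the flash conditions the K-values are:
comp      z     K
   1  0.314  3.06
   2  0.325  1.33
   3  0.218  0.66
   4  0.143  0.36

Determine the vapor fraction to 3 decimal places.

Material balance + equilibrium reduce to Σ zᵢ(Kᵢ−1)/(1+ψ(Kᵢ−1)) = 0.
g(0) = ΣzᵢKᵢ − 1 = 0.588 and g(1) = 1 − Σzᵢ/Kᵢ = -0.075, so a root lies in (0, 1).
Newton iteration, ψ⁰ = 0.5:
  ψ = 0.500: g = 0.1868, g' = -0.513 → ψ = 0.864
  ψ = 0.864: g = 0.0063, g' = -0.538 → ψ = 0.876
Converged at ψ = 0.876.

ψ = 0.876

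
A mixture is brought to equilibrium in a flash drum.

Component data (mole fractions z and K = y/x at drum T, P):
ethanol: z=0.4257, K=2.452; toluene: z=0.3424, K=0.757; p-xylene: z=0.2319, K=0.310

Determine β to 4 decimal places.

β = 0.5326

Rachford–Rice: g(β) = Σ zᵢ(Kᵢ−1)/(1+β(Kᵢ−1)) = 0.
g(0) = ΣzᵢKᵢ − 1 = 0.3749 and g(1) = 1 − Σzᵢ/Kᵢ = -0.3740, so a root lies in (0, 1).
Newton–Raphson from β = 0.55:
  β = 0.5500: g = -0.01025, g' = -0.5911 → β = 0.5327
  β = 0.5327: g = -0.00003, g' = -0.5881 → β = 0.5326
Converged at β = 0.5326.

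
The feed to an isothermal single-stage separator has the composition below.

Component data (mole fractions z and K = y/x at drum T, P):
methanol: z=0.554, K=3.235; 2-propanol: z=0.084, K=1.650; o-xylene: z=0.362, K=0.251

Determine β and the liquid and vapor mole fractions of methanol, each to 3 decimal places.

Newton–Raphson from β = 0.6:
  β = 0.600: g = 0.0758, g' = -1.193 → β = 0.663
  β = 0.663: g = -0.0022, g' = -1.269 → β = 0.662
Converged at β = 0.662.
Compositions from xᵢ = zᵢ/(1+β(Kᵢ−1)), yᵢ = Kᵢxᵢ:
  methanol: x = 0.223, y = 0.723
  2-propanol: x = 0.059, y = 0.097
  o-xylene: x = 0.718, y = 0.180

β = 0.662, x_methanol = 0.223, y_methanol = 0.723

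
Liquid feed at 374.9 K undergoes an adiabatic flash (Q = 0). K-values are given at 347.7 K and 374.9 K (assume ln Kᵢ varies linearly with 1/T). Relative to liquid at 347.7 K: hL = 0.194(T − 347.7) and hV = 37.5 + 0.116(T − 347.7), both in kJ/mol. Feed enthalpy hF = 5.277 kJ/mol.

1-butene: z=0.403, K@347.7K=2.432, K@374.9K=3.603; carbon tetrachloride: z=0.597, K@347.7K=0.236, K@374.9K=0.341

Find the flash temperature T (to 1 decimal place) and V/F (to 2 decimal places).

Adiabatic flash: solve Rachford–Rice at each trial T, then check hF = ψ·hV(T) + (1−ψ)·hL(T).
  T = 347.7 K: K = (2.432, 0.236), RR gives ψ = 0.111, H_out = 4.147 kJ/mol
  T = 374.9 K: K = (3.603, 0.341), RR gives ψ = 0.382, H_out = 18.798 kJ/mol
  T = 361.3 K: K = (2.982, 0.286), RR gives ψ = 0.263, H_out = 12.221 kJ/mol
  T = 354.5 K: K = (2.698, 0.260), RR gives ψ = 0.193, H_out = 8.460 kJ/mol
  T = 351.1 K: K = (2.563, 0.248), RR gives ψ = 0.154, H_out = 6.389 kJ/mol
  T = 349.4 K: K = (2.497, 0.242), RR gives ψ = 0.133, H_out = 5.291 kJ/mol
Linear interpolation between T = 347.7 (H_out = 4.147) and T = 349.4 (H_out = 5.291) on hF = 5.277 gives T ≈ 349.4 K, at which ψ = 0.13.

T = 349.4 K, V/F = 0.13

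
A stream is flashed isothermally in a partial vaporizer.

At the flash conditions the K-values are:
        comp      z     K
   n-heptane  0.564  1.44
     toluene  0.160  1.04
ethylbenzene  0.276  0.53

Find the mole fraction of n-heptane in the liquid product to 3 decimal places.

Let ψ = V/F and solve Σ zᵢ(Kᵢ−1)/(1+ψ(Kᵢ−1)) = 0.
g(0) = ΣzᵢKᵢ − 1 = 0.125 and g(1) = 1 − Σzᵢ/Kᵢ = -0.066, so a root lies in (0, 1).
Iterate (Newton) starting at ψ = 0.5:
  ψ = 0.500: g = 0.0401, g' = -0.178 → ψ = 0.726
  ψ = 0.726: g = -0.0025, g' = -0.203 → ψ = 0.713
Converged at ψ = 0.713.
Compositions from xᵢ = zᵢ/(1+ψ(Kᵢ−1)), yᵢ = Kᵢxᵢ:
  n-heptane: x = 0.429, y = 0.618
  toluene: x = 0.156, y = 0.162
  ethylbenzene: x = 0.415, y = 0.220

x_n-heptane = 0.429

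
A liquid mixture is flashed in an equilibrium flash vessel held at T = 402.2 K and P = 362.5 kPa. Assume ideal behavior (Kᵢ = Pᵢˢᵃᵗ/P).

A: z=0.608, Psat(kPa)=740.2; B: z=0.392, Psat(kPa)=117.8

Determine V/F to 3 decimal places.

Raoult's law: Kᵢ = Pᵢˢᵃᵗ/P = Pᵢˢᵃᵗ/362.5.
  K_A = 740.2/362.5 = 2.04193, K_B = 117.8/362.5 = 0.32497
Iterate (Newton) starting at V/F = 0.5:
  V/F = 0.500: g = 0.0171, g' = -0.692 → V/F = 0.525
  V/F = 0.525: g = -0.0001, g' = -0.704 → V/F = 0.524
Converged at V/F = 0.524.

V/F = 0.524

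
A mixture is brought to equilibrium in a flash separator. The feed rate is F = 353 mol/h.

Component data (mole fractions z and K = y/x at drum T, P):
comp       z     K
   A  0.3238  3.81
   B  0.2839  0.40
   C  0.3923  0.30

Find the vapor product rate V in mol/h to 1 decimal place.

V = 88.6 mol/h

Rachford–Rice: g(ψ) = Σ zᵢ(Kᵢ−1)/(1+ψ(Kᵢ−1)) = 0.
Check two-phase: ΣzᵢKᵢ = 1.4649 > 1 and Σzᵢ/Kᵢ = 2.1024 > 1, so g(0) = 0.4649 > 0 and g(1) = -1.1024 < 0.
Iterate (Newton) starting at ψ = 0.43:
  ψ = 0.4300: g = -0.21040, g' = -1.1034 → ψ = 0.2393
  ψ = 0.2393: g = 0.01527, g' = -1.3308 → ψ = 0.2508
  ψ = 0.2508: g = 0.00015, g' = -1.3042 → ψ = 0.2509
Converged at ψ = 0.2509.
Then V = ψ·F = 0.2509·353 = 88.6 mol/h and L = F − V = 264.4 mol/h.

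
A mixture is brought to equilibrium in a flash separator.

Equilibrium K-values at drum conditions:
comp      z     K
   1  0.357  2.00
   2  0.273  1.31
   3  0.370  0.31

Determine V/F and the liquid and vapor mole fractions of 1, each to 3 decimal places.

Material balance + equilibrium reduce to Σ zᵢ(Kᵢ−1)/(1+V/F(Kᵢ−1)) = 0.
Feasibility: ΣzᵢKᵢ = 1.186, Σzᵢ/Kᵢ = 1.580 — both > 1, two phases present.
Iterate (Newton) starting at V/F = 0.5:
  V/F = 0.500: g = -0.0785, g' = -0.589 → V/F = 0.367
  V/F = 0.367: g = -0.0046, g' = -0.528 → V/F = 0.358
Converged at V/F = 0.358.
Compositions from xᵢ = zᵢ/(1+V/F(Kᵢ−1)), yᵢ = Kᵢxᵢ:
  1: x = 0.263, y = 0.526
  2: x = 0.246, y = 0.322
  3: x = 0.491, y = 0.152

V/F = 0.358, x_1 = 0.263, y_1 = 0.526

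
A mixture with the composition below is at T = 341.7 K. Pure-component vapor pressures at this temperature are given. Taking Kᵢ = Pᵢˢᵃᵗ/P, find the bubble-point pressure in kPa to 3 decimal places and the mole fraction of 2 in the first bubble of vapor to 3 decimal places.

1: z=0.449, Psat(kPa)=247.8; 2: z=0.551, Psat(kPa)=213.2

At the bubble point ψ → 0, so ΣzᵢKᵢ = 1 with Kᵢ = Pᵢˢᵃᵗ/P ⇒ P = ΣzᵢPᵢˢᵃᵗ.
P = 0.449·247.8 + 0.551·213.2 = 228.735 kPa
yᵢ = zᵢPᵢˢᵃᵗ/P ⇒ y_2 = 0.551·213.2/228.735 = 0.514

Pbub = 228.735 kPa, y_2 = 0.514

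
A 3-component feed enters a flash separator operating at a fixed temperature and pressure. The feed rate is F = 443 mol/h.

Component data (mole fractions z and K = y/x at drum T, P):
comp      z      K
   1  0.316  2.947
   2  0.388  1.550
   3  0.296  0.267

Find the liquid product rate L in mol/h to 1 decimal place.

L = 147.9 mol/h

Material balance + equilibrium reduce to Σ zᵢ(Kᵢ−1)/(1+ψ(Kᵢ−1)) = 0.
Check two-phase: ΣzᵢKᵢ = 1.612 > 1 and Σzᵢ/Kᵢ = 1.466 > 1, so g(0) = 0.612 > 0 and g(1) = -0.466 < 0.
Newton iteration, ψ⁰ = 0.5:
  ψ = 0.500: g = 0.1366, g' = -0.776 → ψ = 0.676
  ψ = 0.676: g = -0.0089, g' = -0.911 → ψ = 0.666
Converged at ψ = 0.666.
Then V = ψ·F = 0.6662·443 = 295.1 mol/h and L = F − V = 147.9 mol/h.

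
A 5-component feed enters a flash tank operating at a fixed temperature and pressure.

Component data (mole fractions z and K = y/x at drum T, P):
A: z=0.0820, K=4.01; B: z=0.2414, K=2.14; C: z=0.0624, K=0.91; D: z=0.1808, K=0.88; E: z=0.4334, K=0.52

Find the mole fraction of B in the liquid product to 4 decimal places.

Material balance + equilibrium reduce to Σ zᵢ(Kᵢ−1)/(1+V/F(Kᵢ−1)) = 0.
Feasibility: ΣzᵢKᵢ = 1.2867, Σzᵢ/Kᵢ = 1.2407 — both > 1, two phases present.
Newton iteration, V/F⁰ = 0.5:
  V/F = 0.5000: g = -0.02887, g' = -0.4221 → V/F = 0.4316
  V/F = 0.4316: g = 0.00069, g' = -0.4438 → V/F = 0.4331
Converged at V/F = 0.4331.
Compositions from xᵢ = zᵢ/(1+V/F(Kᵢ−1)), yᵢ = Kᵢxᵢ:
  A: x = 0.0356, y = 0.1427
  B: x = 0.1616, y = 0.3458
  C: x = 0.0649, y = 0.0591
  D: x = 0.1907, y = 0.1678
  E: x = 0.5472, y = 0.2845

x_B = 0.1616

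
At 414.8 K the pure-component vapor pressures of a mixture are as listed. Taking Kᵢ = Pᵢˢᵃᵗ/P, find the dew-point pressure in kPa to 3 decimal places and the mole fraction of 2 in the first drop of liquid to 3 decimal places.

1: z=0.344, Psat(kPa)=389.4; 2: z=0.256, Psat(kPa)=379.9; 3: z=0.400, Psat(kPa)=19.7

At the dew point ψ → 1, so Σzᵢ/Kᵢ = 1 with Kᵢ = Pᵢˢᵃᵗ/P ⇒ 1/P = Σzᵢ/Pᵢˢᵃᵗ.
1/P = 0.344/389.4 + 0.256/379.9 + 0.400/19.7 = 0.021862 ⇒ P = 45.742 kPa
xᵢ = zᵢP/Pᵢˢᵃᵗ ⇒ x_2 = 0.256·45.742/379.9 = 0.031

Pdew = 45.742 kPa, x_2 = 0.031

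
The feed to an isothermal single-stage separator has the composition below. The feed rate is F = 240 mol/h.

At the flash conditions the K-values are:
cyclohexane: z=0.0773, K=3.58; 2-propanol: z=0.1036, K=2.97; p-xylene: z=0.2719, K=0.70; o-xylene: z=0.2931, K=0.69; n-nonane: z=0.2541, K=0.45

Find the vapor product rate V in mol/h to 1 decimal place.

V = 25.1 mol/h

Let ψ = V/F and solve Σ zᵢ(Kᵢ−1)/(1+ψ(Kᵢ−1)) = 0.
g(0) = ΣzᵢKᵢ − 1 = 0.0913 and g(1) = 1 − Σzᵢ/Kᵢ = -0.4344, so a root lies in (0, 1).
Newton iteration, ψ⁰ = 0.5:
  ψ = 0.5000: g = -0.20635, g' = -0.4197 → ψ = 0.0083
  ψ = 0.0083: g = 0.08275, g' = -1.0127 → ψ = 0.0901
  ψ = 0.0901: g = 0.01083, g' = -0.7696 → ψ = 0.1041
  ψ = 0.1041: g = 0.00022, g' = -0.7392 → ψ = 0.1044
Converged at ψ = 0.1044.
Then V = ψ·F = 0.1044·240 = 25.1 mol/h and L = F − V = 214.9 mol/h.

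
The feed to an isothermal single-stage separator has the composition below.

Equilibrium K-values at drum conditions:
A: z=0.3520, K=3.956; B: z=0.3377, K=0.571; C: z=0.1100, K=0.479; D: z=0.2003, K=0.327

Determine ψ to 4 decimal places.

Iterate (Newton) starting at ψ = 0.47:
  ψ = 0.4700: g = -0.01904, g' = -0.8827 → ψ = 0.4484
  ψ = 0.4484: g = 0.00019, g' = -0.9009 → ψ = 0.4486
Converged at ψ = 0.4486.

ψ = 0.4486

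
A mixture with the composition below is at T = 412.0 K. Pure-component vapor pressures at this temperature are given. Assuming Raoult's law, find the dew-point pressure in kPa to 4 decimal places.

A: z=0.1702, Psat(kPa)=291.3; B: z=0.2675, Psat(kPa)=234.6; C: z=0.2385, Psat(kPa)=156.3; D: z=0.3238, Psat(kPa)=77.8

At the dew point ψ → 1, so Σzᵢ/Kᵢ = 1 with Kᵢ = Pᵢˢᵃᵗ/P ⇒ 1/P = Σzᵢ/Pᵢˢᵃᵗ.
1/P = 0.1702/291.3 + 0.2675/234.6 + 0.2385/156.3 + 0.3238/77.8 = 0.0074124 ⇒ P = 134.9094 kPa

Pdew = 134.9094 kPa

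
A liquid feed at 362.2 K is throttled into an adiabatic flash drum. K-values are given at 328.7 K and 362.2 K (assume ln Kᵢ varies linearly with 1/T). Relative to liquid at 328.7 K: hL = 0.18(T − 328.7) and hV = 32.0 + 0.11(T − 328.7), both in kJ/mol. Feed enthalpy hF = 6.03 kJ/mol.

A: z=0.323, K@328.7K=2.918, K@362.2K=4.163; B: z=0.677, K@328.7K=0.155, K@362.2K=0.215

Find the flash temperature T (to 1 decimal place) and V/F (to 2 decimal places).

T = 342.7 K, V/F = 0.11

Adiabatic flash: solve Rachford–Rice at each trial T, then check hF = ψ·hV(T) + (1−ψ)·hL(T).
  T = 328.7 K: K = (2.918, 0.155), RR gives ψ = 0.029, H_out = 0.937 kJ/mol
  T = 362.2 K: K = (4.163, 0.215), RR gives ψ = 0.197, H_out = 11.885 kJ/mol
  T = 345.4 K: K = (3.514, 0.184), RR gives ψ = 0.126, H_out = 6.905 kJ/mol
  T = 337.0 K: K = (3.208, 0.169), RR gives ψ = 0.082, H_out = 4.073 kJ/mol
  T = 341.2 K: K = (3.359, 0.176), RR gives ψ = 0.105, H_out = 5.525 kJ/mol
  T = 343.3 K: K = (3.436, 0.180), RR gives ψ = 0.116, H_out = 6.223 kJ/mol
Linear interpolation between T = 341.2 (H_out = 5.525) and T = 343.3 (H_out = 6.223) on hF = 6.03 gives T ≈ 342.7 K, at which ψ = 0.11.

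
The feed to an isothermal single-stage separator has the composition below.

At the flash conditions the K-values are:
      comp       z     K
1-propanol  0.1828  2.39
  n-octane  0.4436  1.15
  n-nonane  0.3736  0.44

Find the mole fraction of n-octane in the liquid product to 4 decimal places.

x_n-octane = 0.4260

Iterate (Newton) starting at ψ = 0.43:
  ψ = 0.4300: g = -0.05403, g' = -0.3504 → ψ = 0.2758
  ψ = 0.2758: g = 0.00013, g' = -0.3576 → ψ = 0.2762
Converged at ψ = 0.2762.
Compositions from xᵢ = zᵢ/(1+ψ(Kᵢ−1)), yᵢ = Kᵢxᵢ:
  1-propanol: x = 0.1321, y = 0.3157
  n-octane: x = 0.4260, y = 0.4898
  n-nonane: x = 0.4420, y = 0.1945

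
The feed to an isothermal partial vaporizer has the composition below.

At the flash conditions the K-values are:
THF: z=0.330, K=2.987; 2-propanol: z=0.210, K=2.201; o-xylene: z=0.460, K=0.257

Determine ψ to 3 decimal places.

ψ = 0.447

Rachford–Rice: g(ψ) = Σ zᵢ(Kᵢ−1)/(1+ψ(Kᵢ−1)) = 0.
g(0) = ΣzᵢKᵢ − 1 = 0.566 and g(1) = 1 − Σzᵢ/Kᵢ = -0.996, so a root lies in (0, 1).
Newton–Raphson from ψ = 0.5:
  ψ = 0.500: g = -0.0573, g' = -1.089 → ψ = 0.447
Converged at ψ = 0.447.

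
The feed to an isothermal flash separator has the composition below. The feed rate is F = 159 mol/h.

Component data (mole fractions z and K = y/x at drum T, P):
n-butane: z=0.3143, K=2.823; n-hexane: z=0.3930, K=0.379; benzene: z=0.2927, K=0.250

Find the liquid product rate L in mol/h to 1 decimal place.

Material balance + equilibrium reduce to Σ zᵢ(Kᵢ−1)/(1+V/F(Kᵢ−1)) = 0.
Feasibility: ΣzᵢKᵢ = 1.1094, Σzᵢ/Kᵢ = 2.3191 — both > 1, two phases present.
Newton–Raphson from V/F = 0.5:
  V/F = 0.5000: g = -0.40545, g' = -1.0262 → V/F = 0.1049
  V/F = 0.1049: g = -0.01832, g' = -1.1035 → V/F = 0.0883
  V/F = 0.0883: g = 0.00024, g' = -1.1335 → V/F = 0.0885
Converged at V/F = 0.0885.
Then V = V/F·F = 0.0885·159 = 14.1 mol/h and L = F − V = 144.9 mol/h.

L = 144.9 mol/h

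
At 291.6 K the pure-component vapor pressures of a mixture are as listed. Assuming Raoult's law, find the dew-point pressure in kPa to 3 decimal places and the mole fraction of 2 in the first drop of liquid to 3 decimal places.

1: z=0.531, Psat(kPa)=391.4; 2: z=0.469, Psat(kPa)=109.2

Pdew = 176.943 kPa, x_2 = 0.760

At the dew point ψ → 1, so Σzᵢ/Kᵢ = 1 with Kᵢ = Pᵢˢᵃᵗ/P ⇒ 1/P = Σzᵢ/Pᵢˢᵃᵗ.
1/P = 0.531/391.4 + 0.469/109.2 = 0.005652 ⇒ P = 176.943 kPa
xᵢ = zᵢP/Pᵢˢᵃᵗ ⇒ x_2 = 0.469·176.943/109.2 = 0.760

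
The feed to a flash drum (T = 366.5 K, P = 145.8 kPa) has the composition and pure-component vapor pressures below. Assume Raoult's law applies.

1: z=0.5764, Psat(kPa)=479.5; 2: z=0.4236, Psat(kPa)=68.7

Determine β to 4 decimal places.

Raoult's law: Kᵢ = Pᵢˢᵃᵗ/P = Pᵢˢᵃᵗ/145.8.
  K_1 = 479.5/145.8 = 3.288752, K_2 = 68.7/145.8 = 0.471193
Rachford–Rice: g(β) = Σ zᵢ(Kᵢ−1)/(1+β(Kᵢ−1)) = 0.
g(0) = ΣzᵢKᵢ − 1 = 1.0952 and g(1) = 1 − Σzᵢ/Kᵢ = -0.0743, so a root lies in (0, 1).
Binary case is linear: z₁(K₁−1)(1+β(K₂−1)) + z₂(K₂−1)(1+β(K₁−1)) = 0
⇒ β = [z₁(K₁−1)+z₂(K₂−1)] / [−(K₁−1)(K₂−1)] = 1.09523/1.21031 = 0.9049

β = 0.9049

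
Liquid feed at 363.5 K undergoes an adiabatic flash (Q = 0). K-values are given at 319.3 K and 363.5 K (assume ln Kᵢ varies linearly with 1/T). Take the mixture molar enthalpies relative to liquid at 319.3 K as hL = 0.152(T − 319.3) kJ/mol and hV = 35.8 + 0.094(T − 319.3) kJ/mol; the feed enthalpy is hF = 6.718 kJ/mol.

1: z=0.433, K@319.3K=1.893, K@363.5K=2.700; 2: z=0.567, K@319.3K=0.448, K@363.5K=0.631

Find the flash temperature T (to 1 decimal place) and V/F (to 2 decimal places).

Adiabatic flash: solve Rachford–Rice at each trial T, then check hF = ψ·hV(T) + (1−ψ)·hL(T).
  T = 319.3 K: K = (1.893, 0.448), RR gives ψ = 0.149, H_out = 5.351 kJ/mol
  T = 363.5 K: K = (2.700, 0.631), RR gives ψ = 0.840, H_out = 34.634 kJ/mol
  T = 341.4 K: K = (2.287, 0.538), RR gives ψ = 0.496, H_out = 20.475 kJ/mol
  T = 330.4 K: K = (2.088, 0.492), RR gives ψ = 0.332, H_out = 13.361 kJ/mol
  T = 324.9 K: K = (1.991, 0.470), RR gives ψ = 0.245, H_out = 9.547 kJ/mol
  T = 322.1 K: K = (1.942, 0.459), RR gives ψ = 0.198, H_out = 7.496 kJ/mol
  T = 320.7 K: K = (1.917, 0.454), RR gives ψ = 0.174, H_out = 6.437 kJ/mol
Linear interpolation between T = 320.7 (H_out = 6.437) and T = 322.1 (H_out = 7.496) on hF = 6.718 gives T ≈ 321.1 K, at which ψ = 0.18.

T = 321.1 K, V/F = 0.18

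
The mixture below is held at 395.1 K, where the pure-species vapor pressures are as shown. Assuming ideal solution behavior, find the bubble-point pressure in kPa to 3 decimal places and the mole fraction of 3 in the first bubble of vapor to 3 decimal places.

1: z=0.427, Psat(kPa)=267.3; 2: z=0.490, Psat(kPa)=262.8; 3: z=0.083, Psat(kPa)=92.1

Pbub = 250.553 kPa, y_3 = 0.031

At the bubble point ψ → 0, so ΣzᵢKᵢ = 1 with Kᵢ = Pᵢˢᵃᵗ/P ⇒ P = ΣzᵢPᵢˢᵃᵗ.
P = 0.427·267.3 + 0.490·262.8 + 0.083·92.1 = 250.553 kPa
yᵢ = zᵢPᵢˢᵃᵗ/P ⇒ y_3 = 0.083·92.1/250.553 = 0.031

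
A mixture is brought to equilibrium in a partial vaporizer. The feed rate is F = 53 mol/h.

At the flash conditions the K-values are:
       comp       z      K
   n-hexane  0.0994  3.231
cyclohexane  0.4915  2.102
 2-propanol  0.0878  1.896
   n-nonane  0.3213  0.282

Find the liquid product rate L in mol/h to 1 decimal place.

L = 17.2 mol/h

Let ψ = V/F and solve Σ zᵢ(Kᵢ−1)/(1+ψ(Kᵢ−1)) = 0.
Check two-phase: ΣzᵢKᵢ = 1.6114 > 1 and Σzᵢ/Kᵢ = 1.4503 > 1, so g(0) = 0.6114 > 0 and g(1) = -0.4503 < 0.
Newton–Raphson from ψ = 0.45:
  ψ = 0.4500: g = 0.18800, g' = -0.7872 → ψ = 0.6888
  ψ = 0.6888: g = -0.01245, g' = -0.9451 → ψ = 0.6756
  ψ = 0.6756: g = -0.00012, g' = -0.9269 → ψ = 0.6755
Converged at ψ = 0.6755.
Then V = ψ·F = 0.6755·53 = 35.8 mol/h and L = F − V = 17.2 mol/h.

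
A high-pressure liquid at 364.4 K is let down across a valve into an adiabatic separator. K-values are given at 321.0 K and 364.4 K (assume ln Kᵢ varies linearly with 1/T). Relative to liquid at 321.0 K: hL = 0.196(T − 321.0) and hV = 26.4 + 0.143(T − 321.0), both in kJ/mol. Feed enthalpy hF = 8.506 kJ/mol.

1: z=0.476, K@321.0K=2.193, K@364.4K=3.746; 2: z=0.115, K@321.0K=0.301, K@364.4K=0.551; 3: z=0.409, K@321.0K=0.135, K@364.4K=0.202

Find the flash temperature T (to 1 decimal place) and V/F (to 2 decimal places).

Adiabatic flash: solve Rachford–Rice at each trial T, then check hF = ψ·hV(T) + (1−ψ)·hL(T).
  T = 321.0 K: K = (2.193, 0.301, 0.135), RR gives ψ = 0.135, H_out = 3.558 kJ/mol
  T = 364.4 K: K = (3.746, 0.551, 0.202), RR gives ψ = 0.458, H_out = 19.537 kJ/mol
  T = 342.7 K: K = (2.915, 0.415, 0.167), RR gives ψ = 0.334, H_out = 12.698 kJ/mol
  T = 331.9 K: K = (2.542, 0.356, 0.151), RR gives ψ = 0.250, H_out = 8.604 kJ/mol
  T = 326.4 K: K = (2.362, 0.327, 0.143), RR gives ψ = 0.197, H_out = 6.209 kJ/mol
  T = 329.1 K: K = (2.450, 0.341, 0.147), RR gives ψ = 0.224, H_out = 7.417 kJ/mol
  T = 330.5 K: K = (2.496, 0.348, 0.149), RR gives ψ = 0.238, H_out = 8.018 kJ/mol
Linear interpolation between T = 330.5 (H_out = 8.018) and T = 331.9 (H_out = 8.604) on hF = 8.506 gives T ≈ 331.7 K, at which ψ = 0.25.

T = 331.7 K, V/F = 0.25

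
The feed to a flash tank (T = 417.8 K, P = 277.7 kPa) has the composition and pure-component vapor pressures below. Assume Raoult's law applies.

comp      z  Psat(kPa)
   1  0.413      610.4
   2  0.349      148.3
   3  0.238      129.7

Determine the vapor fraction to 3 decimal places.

ψ = 0.347

Raoult's law: Kᵢ = Pᵢˢᵃᵗ/P = Pᵢˢᵃᵗ/277.7.
  K_1 = 610.4/277.7 = 2.19806, K_2 = 148.3/277.7 = 0.53403, K_3 = 129.7/277.7 = 0.46705
Material balance + equilibrium reduce to Σ zᵢ(Kᵢ−1)/(1+ψ(Kᵢ−1)) = 0.
Feasibility: ΣzᵢKᵢ = 1.205, Σzᵢ/Kᵢ = 1.351 — both > 1, two phases present.
Newton–Raphson from ψ = 0.65:
  ψ = 0.650: g = -0.1492, g' = -0.502 → ψ = 0.353
  ψ = 0.353: g = -0.0029, g' = -0.504 → ψ = 0.347
Converged at ψ = 0.347.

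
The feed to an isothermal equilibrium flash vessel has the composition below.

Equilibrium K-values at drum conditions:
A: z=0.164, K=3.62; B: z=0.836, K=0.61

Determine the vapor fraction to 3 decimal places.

ψ = 0.101

Rachford–Rice: g(ψ) = Σ zᵢ(Kᵢ−1)/(1+ψ(Kᵢ−1)) = 0.
Feasibility: ΣzᵢKᵢ = 1.104, Σzᵢ/Kᵢ = 1.416 — both > 1, two phases present.
Binary case is linear: z₁(K₁−1)(1+ψ(K₂−1)) + z₂(K₂−1)(1+ψ(K₁−1)) = 0
⇒ ψ = [z₁(K₁−1)+z₂(K₂−1)] / [−(K₁−1)(K₂−1)] = 0.1036/1.0218 = 0.101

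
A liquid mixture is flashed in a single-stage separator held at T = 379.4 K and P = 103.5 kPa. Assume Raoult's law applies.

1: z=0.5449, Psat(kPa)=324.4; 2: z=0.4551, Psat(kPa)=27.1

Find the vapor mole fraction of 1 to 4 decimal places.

Raoult's law: Kᵢ = Pᵢˢᵃᵗ/P = Pᵢˢᵃᵗ/103.5.
  K_1 = 324.4/103.5 = 3.134300, K_2 = 27.1/103.5 = 0.261836
Material balance + equilibrium reduce to Σ zᵢ(Kᵢ−1)/(1+ψ(Kᵢ−1)) = 0.
Check two-phase: ΣzᵢKᵢ = 1.8270 > 1 and Σzᵢ/Kᵢ = 1.9120 > 1, so g(0) = 0.8270 > 0 and g(1) = -0.9120 < 0.
Binary case is linear: z₁(K₁−1)(1+ψ(K₂−1)) + z₂(K₂−1)(1+ψ(K₁−1)) = 0
⇒ ψ = [z₁(K₁−1)+z₂(K₂−1)] / [−(K₁−1)(K₂−1)] = 0.82704/1.57546 = 0.5250
Compositions from xᵢ = zᵢ/(1+ψ(Kᵢ−1)), yᵢ = Kᵢxᵢ:
  1: x = 0.2570, y = 0.8055
  2: x = 0.7430, y = 0.1945

y_1 = 0.8055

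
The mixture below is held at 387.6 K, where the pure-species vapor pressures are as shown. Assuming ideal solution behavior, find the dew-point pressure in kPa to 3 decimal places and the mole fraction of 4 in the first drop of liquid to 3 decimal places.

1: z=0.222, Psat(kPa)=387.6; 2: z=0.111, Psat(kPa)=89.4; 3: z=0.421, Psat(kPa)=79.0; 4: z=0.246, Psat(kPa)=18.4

At the dew point ψ → 1, so Σzᵢ/Kᵢ = 1 with Kᵢ = Pᵢˢᵃᵗ/P ⇒ 1/P = Σzᵢ/Pᵢˢᵃᵗ.
1/P = 0.222/387.6 + 0.111/89.4 + 0.421/79.0 + 0.246/18.4 = 0.020513 ⇒ P = 48.749 kPa
xᵢ = zᵢP/Pᵢˢᵃᵗ ⇒ x_4 = 0.246·48.749/18.4 = 0.652

Pdew = 48.749 kPa, x_4 = 0.652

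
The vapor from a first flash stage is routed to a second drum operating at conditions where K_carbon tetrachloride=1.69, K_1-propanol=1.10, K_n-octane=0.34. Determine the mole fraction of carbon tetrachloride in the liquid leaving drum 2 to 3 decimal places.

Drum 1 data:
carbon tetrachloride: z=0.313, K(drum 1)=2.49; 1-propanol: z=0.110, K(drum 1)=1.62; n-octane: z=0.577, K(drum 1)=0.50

x_carbon tetrachloride (drum 2) = 0.410

Drum 1:
Iterate (Newton) starting at ψ₁ = 0.5:
  ψ₁ = 0.500: g = -0.0653, g' = -0.509 → ψ₁ = 0.372
  ψ₁ = 0.372: g = 0.0012, g' = -0.533 → ψ₁ = 0.374
Converged at ψ₁ = 0.374.
Drum-1 compositions:
  carbon tetrachloride: x = 0.201, y = 0.500
  1-propanol: x = 0.089, y = 0.145
  n-octane: x = 0.710, y = 0.355
Drum-2 feed = drum-1 vapor: z₂ = (0.5005, 0.1447, 0.3549).
Drum 2:
Let ψ₂ = V/F and solve Σ zᵢ(Kᵢ−1)/(1+ψ₂(Kᵢ−1)) = 0.
g(0) = ΣzᵢKᵢ − 1 = 0.126 and g(1) = 1 − Σzᵢ/Kᵢ = -0.471, so a root lies in (0, 1).
Iterate (Newton) starting at ψ₂ = 0.52:
  ψ₂ = 0.520: g = -0.0887, g' = -0.489 → ψ₂ = 0.339
  ψ₂ = 0.339: g = -0.0076, g' = -0.414 → ψ₂ = 0.320
Converged at ψ₂ = 0.320.
  carbon tetrachloride: x = 0.410, y = 0.693
  1-propanol: x = 0.140, y = 0.154
  n-octane: x = 0.450, y = 0.153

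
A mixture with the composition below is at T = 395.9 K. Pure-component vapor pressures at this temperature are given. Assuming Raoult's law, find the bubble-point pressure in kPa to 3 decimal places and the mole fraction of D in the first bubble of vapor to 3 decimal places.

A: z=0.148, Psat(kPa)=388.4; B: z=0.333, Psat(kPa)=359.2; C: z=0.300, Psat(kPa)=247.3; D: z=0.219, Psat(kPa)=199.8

Pbub = 295.043 kPa, y_D = 0.148

At the bubble point ψ → 0, so ΣzᵢKᵢ = 1 with Kᵢ = Pᵢˢᵃᵗ/P ⇒ P = ΣzᵢPᵢˢᵃᵗ.
P = 0.148·388.4 + 0.333·359.2 + 0.300·247.3 + 0.219·199.8 = 295.043 kPa
yᵢ = zᵢPᵢˢᵃᵗ/P ⇒ y_D = 0.219·199.8/295.043 = 0.148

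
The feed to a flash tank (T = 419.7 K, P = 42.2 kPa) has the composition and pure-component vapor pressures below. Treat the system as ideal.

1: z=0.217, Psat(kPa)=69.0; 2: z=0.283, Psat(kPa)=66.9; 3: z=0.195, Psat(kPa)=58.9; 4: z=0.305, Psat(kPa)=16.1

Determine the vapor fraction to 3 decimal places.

ψ = 0.562

Raoult's law: Kᵢ = Pᵢˢᵃᵗ/P = Pᵢˢᵃᵗ/42.2.
  K_1 = 69.0/42.2 = 1.63507, K_2 = 66.9/42.2 = 1.58531, K_3 = 58.9/42.2 = 1.39573, K_4 = 16.1/42.2 = 0.38152
Material balance + equilibrium reduce to Σ zᵢ(Kᵢ−1)/(1+ψ(Kᵢ−1)) = 0.
g(0) = ΣzᵢKᵢ − 1 = 0.192 and g(1) = 1 − Σzᵢ/Kᵢ = -0.250, so a root lies in (0, 1).
Iterate (Newton) starting at ψ = 0.57:
  ψ = 0.570: g = -0.0030, g' = -0.400 → ψ = 0.563
  ψ = 0.563: g = -0.0000, g' = -0.397 → ψ = 0.562
Converged at ψ = 0.562.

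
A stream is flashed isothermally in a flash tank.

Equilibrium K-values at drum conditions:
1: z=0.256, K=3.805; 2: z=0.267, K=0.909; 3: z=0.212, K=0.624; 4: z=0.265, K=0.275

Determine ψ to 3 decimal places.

Iterate (Newton) starting at ψ = 0.5:
  ψ = 0.500: g = -0.1261, g' = -0.740 → ψ = 0.329
  ψ = 0.329: g = 0.0047, g' = -0.826 → ψ = 0.335
Converged at ψ = 0.335.

ψ = 0.335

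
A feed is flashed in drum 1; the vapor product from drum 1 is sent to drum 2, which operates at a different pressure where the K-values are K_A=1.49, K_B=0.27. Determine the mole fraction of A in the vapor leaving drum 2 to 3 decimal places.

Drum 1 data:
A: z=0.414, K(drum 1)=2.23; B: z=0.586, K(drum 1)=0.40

y_A (drum 2) = 0.892

Drum 1:
Let ψ₁ = V/F and solve Σ zᵢ(Kᵢ−1)/(1+ψ₁(Kᵢ−1)) = 0.
g(0) = ΣzᵢKᵢ − 1 = 0.158 and g(1) = 1 − Σzᵢ/Kᵢ = -0.651, so a root lies in (0, 1).
Newton–Raphson from ψ₁ = 0.5:
  ψ₁ = 0.500: g = -0.1870, g' = -0.671 → ψ₁ = 0.221
  ψ₁ = 0.221: g = -0.0051, g' = -0.668 → ψ₁ = 0.214
Converged at ψ₁ = 0.214.
Drum-1 compositions:
  A: x = 0.328, y = 0.731
  B: x = 0.672, y = 0.269
Drum-2 feed = drum-1 vapor: z₂ = (0.7311, 0.2689).
Drum 2:
Newton–Raphson from ψ₂ = 0.5:
  ψ₂ = 0.500: g = -0.0213, g' = -0.469 → ψ₂ = 0.455
  ψ₂ = 0.455: g = -0.0007, g' = -0.438 → ψ₂ = 0.453
Converged at ψ₂ = 0.453.
  A: x = 0.598, y = 0.892
  B: x = 0.402, y = 0.108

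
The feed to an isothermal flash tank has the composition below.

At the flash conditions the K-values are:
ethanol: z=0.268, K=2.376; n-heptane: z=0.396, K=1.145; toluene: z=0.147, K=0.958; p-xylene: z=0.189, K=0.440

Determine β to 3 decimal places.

β = 0.888

Newton iteration, β⁰ = 0.5:
  β = 0.500: g = 0.1187, g' = -0.300 → β = 0.896
  β = 0.896: g = -0.0028, g' = -0.347 → β = 0.888
Converged at β = 0.888.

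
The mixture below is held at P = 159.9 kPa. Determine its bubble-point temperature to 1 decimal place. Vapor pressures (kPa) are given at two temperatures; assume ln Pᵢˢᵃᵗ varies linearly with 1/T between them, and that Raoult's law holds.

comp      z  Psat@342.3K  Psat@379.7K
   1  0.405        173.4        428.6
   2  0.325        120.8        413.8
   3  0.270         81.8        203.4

T = 349.0 K

Bubble-point temperature: ΣzᵢPᵢˢᵃᵗ(T) = P. Interpolate ln Pᵢˢᵃᵗ = aᵢ + bᵢ/T.
  T = 342.3 K: ΣzᵢPᵢˢᵃᵗ = 131.57 kPa
  T = 379.7 K: ΣzᵢPᵢˢᵃᵗ = 362.99 kPa
  T = 361.0 K: ΣzᵢPᵢˢᵃᵗ = 223.70 kPa
  T = 351.6 K: ΣzᵢPᵢˢᵃᵗ = 172.40 kPa
  T = 347.0 K: ΣzᵢPᵢˢᵃᵗ = 151.07 kPa
  T = 349.3 K: ΣzᵢPᵢˢᵃᵗ = 161.44 kPa
Interpolating between 347.0 K and 349.3 K gives T ≈ 349.0 K.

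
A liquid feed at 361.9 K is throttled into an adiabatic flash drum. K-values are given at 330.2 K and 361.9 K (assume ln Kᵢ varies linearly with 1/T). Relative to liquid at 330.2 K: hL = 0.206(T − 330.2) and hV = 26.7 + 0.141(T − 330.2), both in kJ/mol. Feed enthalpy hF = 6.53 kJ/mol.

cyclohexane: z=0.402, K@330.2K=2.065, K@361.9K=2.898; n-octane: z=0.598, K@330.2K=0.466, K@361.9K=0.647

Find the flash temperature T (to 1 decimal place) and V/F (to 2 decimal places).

T = 332.2 K, V/F = 0.23

Adiabatic flash: solve Rachford–Rice at each trial T, then check hF = ψ·hV(T) + (1−ψ)·hL(T).
  T = 330.2 K: K = (2.065, 0.466), RR gives ψ = 0.191, H_out = 5.108 kJ/mol
  T = 361.9 K: K = (2.898, 0.647), RR gives ψ = 0.824, H_out = 26.827 kJ/mol
  T = 346.0 K: K = (2.464, 0.553), RR gives ψ = 0.491, H_out = 15.854 kJ/mol
  T = 338.1 K: K = (2.260, 0.509), RR gives ψ = 0.344, H_out = 10.627 kJ/mol
  T = 334.1 K: K = (2.160, 0.487), RR gives ψ = 0.268, H_out = 7.892 kJ/mol
  T = 332.1 K: K = (2.111, 0.476), RR gives ψ = 0.229, H_out = 6.482 kJ/mol
Linear interpolation between T = 332.1 (H_out = 6.482) and T = 334.1 (H_out = 7.892) on hF = 6.53 gives T ≈ 332.2 K, at which ψ = 0.23.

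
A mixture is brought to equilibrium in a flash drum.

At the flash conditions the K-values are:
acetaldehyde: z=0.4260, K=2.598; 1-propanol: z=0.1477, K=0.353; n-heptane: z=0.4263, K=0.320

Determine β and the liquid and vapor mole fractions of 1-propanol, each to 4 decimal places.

β = 0.2751, x_1-propanol = 0.1797, y_1-propanol = 0.0634

Let β = V/F and solve Σ zᵢ(Kᵢ−1)/(1+β(Kᵢ−1)) = 0.
Check two-phase: ΣzᵢKᵢ = 1.2953 > 1 and Σzᵢ/Kᵢ = 1.9146 > 1, so g(0) = 0.2953 > 0 and g(1) = -0.9146 < 0.
Newton iteration, β⁰ = 0.5:
  β = 0.5000: g = -0.20207, g' = -0.9238 → β = 0.2812
  β = 0.2812: g = -0.00559, g' = -0.9116 → β = 0.2751
Converged at β = 0.2751.
Compositions from xᵢ = zᵢ/(1+β(Kᵢ−1)), yᵢ = Kᵢxᵢ:
  acetaldehyde: x = 0.2959, y = 0.7688
  1-propanol: x = 0.1797, y = 0.0634
  n-heptane: x = 0.5244, y = 0.1678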